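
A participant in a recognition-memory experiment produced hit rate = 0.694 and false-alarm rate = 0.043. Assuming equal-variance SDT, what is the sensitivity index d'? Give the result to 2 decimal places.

d' = 2.22

Φ⁻¹(H) = Φ⁻¹(0.694) = 0.5072
Φ⁻¹(FA) = Φ⁻¹(0.043) = -1.7169
d' = z(H) − z(FA) = 0.5072 − (-1.7169) = 2.2241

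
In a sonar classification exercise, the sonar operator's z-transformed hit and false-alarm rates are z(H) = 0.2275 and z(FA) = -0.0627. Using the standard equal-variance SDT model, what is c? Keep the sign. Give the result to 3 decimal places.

c = -0.082

c = −½·[z(H) + z(FA)] = −½·(0.2275 + (-0.0627)) = -0.0824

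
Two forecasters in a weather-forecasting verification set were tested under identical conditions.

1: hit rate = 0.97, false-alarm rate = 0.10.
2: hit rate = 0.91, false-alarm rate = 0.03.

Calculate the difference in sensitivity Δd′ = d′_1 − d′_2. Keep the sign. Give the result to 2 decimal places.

1: z(0.97) = 1.881, z(0.10) = -1.282, d' = 3.163
2: z(0.91) = 1.341, z(0.03) = -1.881, d' = 3.222
Δd' = d'_1 − d'_2 = 3.163 − 3.222 = -0.059
2 has the higher sensitivity.

Δd′ = -0.06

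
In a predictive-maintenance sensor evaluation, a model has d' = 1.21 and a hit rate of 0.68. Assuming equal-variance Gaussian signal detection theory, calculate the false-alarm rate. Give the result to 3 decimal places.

z(hit rate) = z(0.68) = 0.4677
z(FA) = z(H) − d' = 0.4677 − 1.21 = -0.7423
false-alarm rate = Φ(-0.7423) = 0.2290

false-alarm rate = 0.229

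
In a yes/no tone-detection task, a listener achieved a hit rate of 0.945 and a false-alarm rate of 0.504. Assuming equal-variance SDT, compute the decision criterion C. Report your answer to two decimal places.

C = -0.80

z(H) = 1.5982
z(FA) = 0.0100
c = −½·[z(H) + z(FA)] = −0.5 × (1.5982 + 0.0100) = -0.8041
c < 0: the listener has a liberal response bias.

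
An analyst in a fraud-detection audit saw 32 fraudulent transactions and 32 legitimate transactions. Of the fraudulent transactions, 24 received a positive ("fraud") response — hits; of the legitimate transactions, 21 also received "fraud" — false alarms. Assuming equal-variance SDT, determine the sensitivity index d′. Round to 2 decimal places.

d′ = 0.27

H = 24/32 = 0.7500
FA = 21/32 = 0.6562
z(0.7500) = 0.674, z(0.6562) = 0.402
d' = z(H) − z(FA) = 0.674 − 0.402 = 0.272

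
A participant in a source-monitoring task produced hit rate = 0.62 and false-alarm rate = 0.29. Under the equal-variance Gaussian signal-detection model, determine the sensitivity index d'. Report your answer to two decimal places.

z(H) = z(0.62) = 0.305
z(FA) = z(0.29) = -0.553
d' = z(H) − z(FA) = 0.305 − (-0.553) = 0.858

d' = 0.86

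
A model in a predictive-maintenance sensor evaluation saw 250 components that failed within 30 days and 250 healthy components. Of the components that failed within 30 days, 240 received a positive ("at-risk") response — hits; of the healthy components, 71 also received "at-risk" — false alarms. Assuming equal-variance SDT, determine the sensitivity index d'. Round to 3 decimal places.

H = 240/250 = 0.9600
FA = 71/250 = 0.2840
Φ⁻¹(0.9600) = 1.7507, Φ⁻¹(0.2840) = -0.5710
d' = z(H) − z(FA) = 1.7507 − (-0.5710) = 2.3217

d' = 2.322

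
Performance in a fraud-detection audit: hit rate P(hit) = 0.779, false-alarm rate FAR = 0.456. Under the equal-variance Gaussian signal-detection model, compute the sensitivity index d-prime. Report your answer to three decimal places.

d-prime = 0.879

Φ⁻¹(H) = Φ⁻¹(0.779) = 0.7688
Φ⁻¹(FA) = Φ⁻¹(0.456) = -0.1105
d' = z(H) − z(FA) = 0.7688 − (-0.1105) = 0.8793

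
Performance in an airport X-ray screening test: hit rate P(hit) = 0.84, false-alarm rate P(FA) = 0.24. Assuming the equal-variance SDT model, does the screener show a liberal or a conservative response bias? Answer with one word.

z(H) = 0.994, z(FA) = -0.706
c = −½·(z(H) + z(FA)) = -0.144
c < 0 → liberal criterion (biased toward responding “yes”).

liberal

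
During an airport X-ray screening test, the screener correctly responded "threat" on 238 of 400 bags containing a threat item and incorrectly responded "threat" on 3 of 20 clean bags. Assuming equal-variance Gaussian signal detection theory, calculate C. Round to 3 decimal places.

C = 0.398

H = 238/400 = 0.5950
FA = 3/20 = 0.1500
Φ⁻¹(H) = 0.2404
Φ⁻¹(FA) = -1.0364
c = −½·[z(H) + z(FA)] = −0.5 × (0.2404 + (-1.0364)) = 0.3980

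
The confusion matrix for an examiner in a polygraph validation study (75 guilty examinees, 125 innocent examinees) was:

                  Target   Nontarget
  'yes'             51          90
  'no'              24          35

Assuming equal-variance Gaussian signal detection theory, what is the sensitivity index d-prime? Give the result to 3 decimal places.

d-prime = -0.115

H = 51/75 = 0.6800
FA = 90/125 = 0.7200
z(0.6800) = 0.4677, z(0.7200) = 0.5828
d' = z(H) − z(FA) = 0.4677 − 0.5828 = -0.1151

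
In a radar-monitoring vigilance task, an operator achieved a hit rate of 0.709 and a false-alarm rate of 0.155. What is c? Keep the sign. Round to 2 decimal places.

z(H) = z(0.709) = 0.550
z(FA) = z(0.155) = -1.015
c = −½·[z(H) + z(FA)] = −0.5 × (0.550 + (-1.015)) = 0.2325

c = 0.23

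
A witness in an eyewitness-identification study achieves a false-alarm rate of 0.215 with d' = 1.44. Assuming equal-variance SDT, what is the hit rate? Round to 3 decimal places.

z(false-alarm rate) = z(0.215) = -0.7892
z(H) = z(FA) + d' = -0.7892 + 1.44 = 0.6508
hit rate = Φ(0.6508) = 0.7424

hit rate = 0.742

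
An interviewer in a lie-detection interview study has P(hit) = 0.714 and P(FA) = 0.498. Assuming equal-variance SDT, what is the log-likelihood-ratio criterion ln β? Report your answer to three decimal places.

ln β = -0.160

z(H) = z(0.714) = 0.5651
z(FA) = z(0.498) = -0.0050
ln β = −½·[z(H)² − z(FA)²] = −0.5 × (0.3193 − 0.0000) = -0.15965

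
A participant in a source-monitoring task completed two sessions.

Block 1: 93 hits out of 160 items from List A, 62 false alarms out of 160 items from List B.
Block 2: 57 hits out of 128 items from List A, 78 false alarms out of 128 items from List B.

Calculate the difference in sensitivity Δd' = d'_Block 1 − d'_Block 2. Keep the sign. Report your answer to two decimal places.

Δd' = 0.91

Block 1: z(0.5813) = 0.205, z(0.3875) = -0.286, d' = 0.491
Block 2: z(0.4453) = -0.138, z(0.6094) = 0.278, d' = -0.416
Δd' = d'_Block 1 − d'_Block 2 = 0.491 − (-0.416) = 0.907
Block 1 has the higher sensitivity.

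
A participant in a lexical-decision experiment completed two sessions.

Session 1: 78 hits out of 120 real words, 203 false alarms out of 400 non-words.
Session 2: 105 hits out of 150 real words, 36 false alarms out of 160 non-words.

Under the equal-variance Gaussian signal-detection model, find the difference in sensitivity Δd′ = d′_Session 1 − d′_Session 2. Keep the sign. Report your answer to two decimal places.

Session 1: z(0.6500) = 0.385, z(0.5075) = 0.019, d' = 0.366
Session 2: z(0.7000) = 0.524, z(0.2250) = -0.755, d' = 1.279
Δd' = d'_Session 1 − d'_Session 2 = 0.366 − 1.279 = -0.913
Session 2 has the higher sensitivity.

Δd′ = -0.91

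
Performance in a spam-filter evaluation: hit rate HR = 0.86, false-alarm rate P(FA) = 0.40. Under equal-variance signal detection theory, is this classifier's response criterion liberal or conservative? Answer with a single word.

liberal

z(H) = 1.080, z(FA) = -0.253
c = −½·(z(H) + z(FA)) = -0.4135
c < 0 → liberal criterion (biased toward responding “yes”).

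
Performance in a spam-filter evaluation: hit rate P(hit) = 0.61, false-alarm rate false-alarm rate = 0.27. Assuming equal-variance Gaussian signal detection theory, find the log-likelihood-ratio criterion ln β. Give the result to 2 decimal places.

Φ⁻¹(H) = Φ⁻¹(0.61) = 0.279
Φ⁻¹(FA) = Φ⁻¹(0.27) = -0.613
ln β = −½·[z(H)² − z(FA)²] = −0.5 × (0.078 − 0.376) = 0.149

ln β = 0.15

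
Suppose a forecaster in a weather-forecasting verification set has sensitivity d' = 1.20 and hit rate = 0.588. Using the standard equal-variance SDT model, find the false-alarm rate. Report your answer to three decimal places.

z(hit rate) = z(0.588) = 0.2224
z(FA) = z(H) − d' = 0.2224 − 1.20 = -0.9776
false-alarm rate = Φ(-0.9776) = 0.1641

false-alarm rate = 0.164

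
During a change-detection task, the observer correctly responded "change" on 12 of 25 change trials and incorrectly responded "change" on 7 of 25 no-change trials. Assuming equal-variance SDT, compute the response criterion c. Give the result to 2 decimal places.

c = 0.32

H = 12/25 = 0.4800
FA = 7/25 = 0.2800
z(H) = -0.050
z(FA) = -0.583
c = −½·[z(H) + z(FA)] = −0.5 × (-0.050 + (-0.583)) = 0.3165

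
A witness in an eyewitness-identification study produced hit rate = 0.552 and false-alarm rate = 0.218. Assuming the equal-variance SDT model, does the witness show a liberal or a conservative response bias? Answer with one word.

conservative

z(H) = 0.131, z(FA) = -0.779
c = −½·(z(H) + z(FA)) = 0.324
c > 0 → conservative criterion (biased toward responding “no”).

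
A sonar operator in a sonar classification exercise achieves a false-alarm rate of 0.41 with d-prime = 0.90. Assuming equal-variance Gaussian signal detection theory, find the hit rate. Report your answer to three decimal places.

z(false-alarm rate) = z(0.41) = -0.2275
z(H) = z(FA) + d' = -0.2275 + 0.90 = 0.6725
hit rate = Φ(0.6725) = 0.7494

hit rate = 0.749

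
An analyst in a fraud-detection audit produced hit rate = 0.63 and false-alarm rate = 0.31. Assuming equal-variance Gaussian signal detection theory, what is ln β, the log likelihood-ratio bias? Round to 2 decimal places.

z(H) = 0.332
z(FA) = -0.496
ln β = −½·[z(H)² − z(FA)²] = −0.5 × (0.110 − 0.246) = 0.068

ln β = 0.07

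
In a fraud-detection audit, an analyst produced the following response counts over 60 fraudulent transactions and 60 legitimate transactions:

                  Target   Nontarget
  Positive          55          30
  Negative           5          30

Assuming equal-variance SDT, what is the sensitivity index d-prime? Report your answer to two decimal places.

H = 55/60 = 0.9167
FA = 30/60 = 0.5000
z(0.9167) = 1.3832, z(0.5000) = 0.0000
d' = z(H) − z(FA) = 1.3832 − 0.0000 = 1.3832

d-prime = 1.38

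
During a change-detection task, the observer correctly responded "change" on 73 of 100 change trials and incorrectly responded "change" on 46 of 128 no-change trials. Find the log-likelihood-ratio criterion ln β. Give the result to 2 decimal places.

H = 73/100 = 0.7300
FA = 46/128 = 0.3594
Φ⁻¹(H) = Φ⁻¹(0.7300) = 0.613
Φ⁻¹(FA) = Φ⁻¹(0.3594) = -0.360
ln β = −½·[z(H)² − z(FA)²] = −0.5 × (0.376 − 0.130) = -0.123

ln β = -0.12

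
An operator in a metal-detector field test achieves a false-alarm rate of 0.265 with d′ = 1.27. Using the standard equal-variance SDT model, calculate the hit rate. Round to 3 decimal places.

hit rate = 0.740

z(false-alarm rate) = z(0.265) = -0.6280
z(H) = z(FA) + d' = -0.6280 + 1.27 = 0.6420
hit rate = Φ(0.6420) = 0.7396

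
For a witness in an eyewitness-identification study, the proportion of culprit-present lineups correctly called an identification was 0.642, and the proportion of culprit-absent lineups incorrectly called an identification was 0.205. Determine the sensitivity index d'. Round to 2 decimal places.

z(0.642) = 0.364, z(0.205) = -0.824
d' = z(H) − z(FA) = 0.364 − (-0.824) = 1.188

d' = 1.19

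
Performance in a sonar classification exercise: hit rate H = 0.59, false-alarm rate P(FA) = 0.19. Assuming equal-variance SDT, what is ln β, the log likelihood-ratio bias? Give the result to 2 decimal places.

ln β = 0.36

z(H) = 0.228
z(FA) = -0.878
ln β = −½·[z(H)² − z(FA)²] = −0.5 × (0.052 − 0.771) = 0.3595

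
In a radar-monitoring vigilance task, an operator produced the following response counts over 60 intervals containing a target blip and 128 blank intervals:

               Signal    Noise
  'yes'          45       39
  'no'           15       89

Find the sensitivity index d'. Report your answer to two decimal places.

H = 45/60 = 0.7500
FA = 39/128 = 0.3047
z(0.7500) = 0.6745, z(0.3047) = -0.5109
d' = z(H) − z(FA) = 0.6745 − (-0.5109) = 1.1854

d' = 1.19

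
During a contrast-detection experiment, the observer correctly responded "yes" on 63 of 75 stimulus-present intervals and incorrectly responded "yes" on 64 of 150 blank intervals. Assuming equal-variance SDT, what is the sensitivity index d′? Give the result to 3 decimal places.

H = 63/75 = 0.8400
FA = 64/150 = 0.4267
Φ⁻¹(H) = Φ⁻¹(0.8400) = 0.9945
Φ⁻¹(FA) = Φ⁻¹(0.4267) = -0.1848
d' = z(H) − z(FA) = 0.9945 − (-0.1848) = 1.1793

d′ = 1.179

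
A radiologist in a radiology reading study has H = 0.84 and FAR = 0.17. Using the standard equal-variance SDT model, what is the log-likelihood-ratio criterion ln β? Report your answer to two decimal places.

ln β = -0.04

Φ⁻¹(0.84) = 0.994, Φ⁻¹(0.17) = -0.954
ln β = −½·[z(H)² − z(FA)²] = −0.5 × (0.988 − 0.910) = -0.039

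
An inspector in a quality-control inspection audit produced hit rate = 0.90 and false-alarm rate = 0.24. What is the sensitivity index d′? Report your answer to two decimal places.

d′ = 1.99

z(H) = 1.282
z(FA) = -0.706
d' = z(H) − z(FA) = 1.282 − (-0.706) = 1.988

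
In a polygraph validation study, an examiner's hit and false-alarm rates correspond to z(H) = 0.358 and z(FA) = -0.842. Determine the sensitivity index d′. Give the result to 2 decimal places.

d′ = 1.20

d' = z(H) − z(FA) = 0.358 − (-0.842) = 1.200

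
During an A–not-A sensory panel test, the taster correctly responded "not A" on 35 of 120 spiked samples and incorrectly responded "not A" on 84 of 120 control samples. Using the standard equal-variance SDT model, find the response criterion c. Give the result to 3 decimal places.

H = 35/120 = 0.2917
FA = 84/120 = 0.7000
Φ⁻¹(H) = Φ⁻¹(0.2917) = -0.5484
Φ⁻¹(FA) = Φ⁻¹(0.7000) = 0.5244
c = −½·[z(H) + z(FA)] = −0.5 × (-0.5484 + 0.5244) = 0.0120

c = 0.012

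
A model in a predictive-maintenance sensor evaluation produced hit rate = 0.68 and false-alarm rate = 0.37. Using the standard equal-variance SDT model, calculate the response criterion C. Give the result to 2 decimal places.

Φ⁻¹(0.68) = 0.4677, Φ⁻¹(0.37) = -0.3319
c = −½·[z(H) + z(FA)] = −0.5 × (0.4677 + (-0.3319)) = -0.0679

C = -0.07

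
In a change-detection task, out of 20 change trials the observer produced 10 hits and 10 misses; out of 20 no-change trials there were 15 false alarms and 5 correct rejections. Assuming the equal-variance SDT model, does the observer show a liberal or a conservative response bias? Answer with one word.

liberal

z(H) = 0.000, z(FA) = 0.674
c = −½·(z(H) + z(FA)) = -0.337
c < 0 → liberal criterion (biased toward responding “yes”).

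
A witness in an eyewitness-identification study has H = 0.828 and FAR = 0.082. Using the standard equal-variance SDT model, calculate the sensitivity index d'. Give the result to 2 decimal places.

z(H) = 0.9463
z(FA) = -1.3917
d' = z(H) − z(FA) = 0.9463 − (-1.3917) = 2.3380

d' = 2.34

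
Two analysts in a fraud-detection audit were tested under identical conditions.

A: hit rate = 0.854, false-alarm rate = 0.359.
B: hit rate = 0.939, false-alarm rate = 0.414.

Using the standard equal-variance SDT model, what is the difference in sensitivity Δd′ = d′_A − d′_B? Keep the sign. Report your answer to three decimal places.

Δd′ = -0.349

A: z(0.854) = 1.0537, z(0.359) = -0.3611, d' = 1.4148
B: z(0.939) = 1.5464, z(0.414) = -0.2173, d' = 1.7637
Δd' = d'_A − d'_B = 1.4148 − 1.7637 = -0.3489
B has the higher sensitivity.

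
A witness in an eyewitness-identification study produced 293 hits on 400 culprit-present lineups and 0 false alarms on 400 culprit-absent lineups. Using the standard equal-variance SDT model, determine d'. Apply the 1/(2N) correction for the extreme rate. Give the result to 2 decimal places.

The false-alarm rate is 0/400 = 0, so apply the 1/(2N) correction: FA → 1/(2·400) = 0.00125.
z(H) = z(0.73250) = 0.620
z(FA) = z(0.00125) = -3.023
d' = 0.620 − (-3.023) = 3.643

d' = 3.64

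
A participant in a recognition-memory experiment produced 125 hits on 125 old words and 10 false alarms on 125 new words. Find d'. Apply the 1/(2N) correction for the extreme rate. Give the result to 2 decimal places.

d' = 4.06

The hit rate is 125/125 = 1, so apply the 1/(2N) correction: H → 1 − 1/(2·125) = 0.99600.
z(H) = z(0.99600) = 2.652
z(FA) = z(0.08000) = -1.405
d' = 2.652 − (-1.405) = 4.057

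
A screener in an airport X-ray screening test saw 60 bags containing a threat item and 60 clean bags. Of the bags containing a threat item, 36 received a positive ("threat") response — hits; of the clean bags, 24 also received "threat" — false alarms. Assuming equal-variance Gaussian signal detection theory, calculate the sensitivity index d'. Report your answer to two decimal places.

H = 36/60 = 0.6000
FA = 24/60 = 0.4000
z(H) = z(0.6000) = 0.2533
z(FA) = z(0.4000) = -0.2533
d' = z(H) − z(FA) = 0.2533 − (-0.2533) = 0.5066

d' = 0.51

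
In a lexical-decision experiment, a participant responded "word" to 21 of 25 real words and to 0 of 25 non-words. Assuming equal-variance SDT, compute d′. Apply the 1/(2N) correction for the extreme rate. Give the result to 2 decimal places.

The false-alarm rate is 0/25 = 0, so apply the 1/(2N) correction: FA → 1/(2·25) = 0.02000.
z(H) = z(0.84000) = 0.994
z(FA) = z(0.02000) = -2.054
d' = 0.994 − (-2.054) = 3.048

d′ = 3.05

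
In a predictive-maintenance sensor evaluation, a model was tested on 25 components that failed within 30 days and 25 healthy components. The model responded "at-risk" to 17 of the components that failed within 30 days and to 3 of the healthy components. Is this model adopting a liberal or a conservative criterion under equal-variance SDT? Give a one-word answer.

z(H) = 0.468, z(FA) = -1.175
c = −½·(z(H) + z(FA)) = 0.3535
c > 0 → conservative criterion (biased toward responding “no”).

conservative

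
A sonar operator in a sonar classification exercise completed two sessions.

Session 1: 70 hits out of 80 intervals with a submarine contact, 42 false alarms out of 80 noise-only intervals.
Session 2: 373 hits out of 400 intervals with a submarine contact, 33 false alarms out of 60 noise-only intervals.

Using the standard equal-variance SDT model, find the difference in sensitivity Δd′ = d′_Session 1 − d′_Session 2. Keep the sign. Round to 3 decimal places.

Δd′ = -0.281

Session 1: z(0.8750) = 1.1503, z(0.5250) = 0.0627, d' = 1.0876
Session 2: z(0.9325) = 1.4947, z(0.5500) = 0.1257, d' = 1.3690
Δd' = d'_Session 1 − d'_Session 2 = 1.0876 − 1.3690 = -0.2814
Session 2 has the higher sensitivity.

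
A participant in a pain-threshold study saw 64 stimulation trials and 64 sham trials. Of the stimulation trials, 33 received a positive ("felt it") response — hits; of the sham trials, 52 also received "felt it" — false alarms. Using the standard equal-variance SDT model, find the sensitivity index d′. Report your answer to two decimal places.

d′ = -0.85

H = 33/64 = 0.5156
FA = 52/64 = 0.8125
z(0.5156) = 0.0391, z(0.8125) = 0.8871
d' = z(H) − z(FA) = 0.0391 − 0.8871 = -0.8480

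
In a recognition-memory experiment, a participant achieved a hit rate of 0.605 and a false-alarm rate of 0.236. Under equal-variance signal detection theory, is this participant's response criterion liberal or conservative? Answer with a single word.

z(H) = 0.266, z(FA) = -0.719
c = −½·(z(H) + z(FA)) = 0.2265
c > 0 → conservative criterion (biased toward responding “no”).

conservative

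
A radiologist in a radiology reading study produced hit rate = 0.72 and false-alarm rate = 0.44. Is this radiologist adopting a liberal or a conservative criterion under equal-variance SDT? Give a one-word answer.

liberal

z(H) = 0.583, z(FA) = -0.151
c = −½·(z(H) + z(FA)) = -0.216
c < 0 → liberal criterion (biased toward responding “yes”).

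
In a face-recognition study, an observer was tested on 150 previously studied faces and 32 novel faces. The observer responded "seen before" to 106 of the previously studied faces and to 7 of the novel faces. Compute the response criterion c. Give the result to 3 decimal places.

c = 0.116

H = 106/150 = 0.7067
FA = 7/32 = 0.2188
Φ⁻¹(H) = Φ⁻¹(0.7067) = 0.5438
Φ⁻¹(FA) = Φ⁻¹(0.2188) = -0.7763
c = −½·[z(H) + z(FA)] = −0.5 × (0.5438 + (-0.7763)) = 0.11625
c > 0: the observer has a conservative response bias.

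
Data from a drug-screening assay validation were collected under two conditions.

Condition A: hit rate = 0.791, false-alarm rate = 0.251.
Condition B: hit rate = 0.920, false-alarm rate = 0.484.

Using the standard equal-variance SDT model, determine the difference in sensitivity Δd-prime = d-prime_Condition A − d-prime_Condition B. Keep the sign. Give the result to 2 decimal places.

Δd-prime = 0.04

Condition A: z(0.791) = 0.810, z(0.251) = -0.671, d' = 1.481
Condition B: z(0.920) = 1.405, z(0.484) = -0.040, d' = 1.445
Δd' = d'_Condition A − d'_Condition B = 1.481 − 1.445 = 0.036
Condition A has the higher sensitivity.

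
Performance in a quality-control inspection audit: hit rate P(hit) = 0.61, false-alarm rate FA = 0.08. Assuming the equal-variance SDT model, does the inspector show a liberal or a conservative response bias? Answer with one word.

conservative

z(H) = 0.279, z(FA) = -1.405
c = −½·(z(H) + z(FA)) = 0.563
c > 0 → conservative criterion (biased toward responding “no”).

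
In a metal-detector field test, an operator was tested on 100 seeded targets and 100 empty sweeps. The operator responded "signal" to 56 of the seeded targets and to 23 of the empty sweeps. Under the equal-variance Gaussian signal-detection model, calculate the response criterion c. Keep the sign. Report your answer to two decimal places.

H = 56/100 = 0.5600
FA = 23/100 = 0.2300
z(H) = z(0.5600) = 0.151
z(FA) = z(0.2300) = -0.739
c = −½·[z(H) + z(FA)] = −0.5 × (0.151 + (-0.739)) = 0.294
c > 0: the operator has a conservative response bias.

c = 0.29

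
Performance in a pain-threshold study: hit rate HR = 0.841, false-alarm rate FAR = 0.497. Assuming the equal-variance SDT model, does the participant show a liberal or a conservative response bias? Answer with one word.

liberal

z(H) = 0.999, z(FA) = -0.008
c = −½·(z(H) + z(FA)) = -0.4955
c < 0 → liberal criterion (biased toward responding “yes”).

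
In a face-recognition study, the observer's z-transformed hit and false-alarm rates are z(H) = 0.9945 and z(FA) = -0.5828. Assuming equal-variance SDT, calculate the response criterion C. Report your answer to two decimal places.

C = -0.21

c = −½·[z(H) + z(FA)] = −½·(0.9945 + (-0.5828)) = -0.20585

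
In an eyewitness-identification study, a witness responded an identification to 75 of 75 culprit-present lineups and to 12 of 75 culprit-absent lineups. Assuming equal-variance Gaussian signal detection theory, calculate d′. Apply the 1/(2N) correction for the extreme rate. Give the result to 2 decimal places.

The hit rate is 75/75 = 1, so apply the 1/(2N) correction: H → 1 − 1/(2·75) = 0.99333.
z(H) = z(0.99333) = 2.475
z(FA) = z(0.16000) = -0.994
d' = 2.475 − (-0.994) = 3.469

d′ = 3.47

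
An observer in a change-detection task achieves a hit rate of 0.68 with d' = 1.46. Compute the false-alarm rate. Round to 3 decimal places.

z(hit rate) = z(0.68) = 0.4677
z(FA) = z(H) − d' = 0.4677 − 1.46 = -0.9923
false-alarm rate = Φ(-0.9923) = 0.1605

false-alarm rate = 0.161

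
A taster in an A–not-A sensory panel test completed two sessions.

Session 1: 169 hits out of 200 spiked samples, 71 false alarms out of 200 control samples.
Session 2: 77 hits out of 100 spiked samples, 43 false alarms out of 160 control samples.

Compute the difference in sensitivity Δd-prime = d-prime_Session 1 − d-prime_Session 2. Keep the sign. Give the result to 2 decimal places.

Session 1: z(0.8450) = 1.015, z(0.3550) = -0.372, d' = 1.387
Session 2: z(0.7700) = 0.739, z(0.2687) = -0.617, d' = 1.356
Δd' = d'_Session 1 − d'_Session 2 = 1.387 − 1.356 = 0.031
Session 1 has the higher sensitivity.

Δd-prime = 0.03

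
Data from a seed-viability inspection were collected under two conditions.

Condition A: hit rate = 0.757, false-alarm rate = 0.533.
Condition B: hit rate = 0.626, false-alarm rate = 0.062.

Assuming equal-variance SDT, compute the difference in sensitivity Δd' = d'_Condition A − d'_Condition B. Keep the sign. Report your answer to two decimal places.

Δd' = -1.25

Condition A: z(0.757) = 0.697, z(0.533) = 0.083, d' = 0.614
Condition B: z(0.626) = 0.321, z(0.062) = -1.538, d' = 1.859
Δd' = d'_Condition A − d'_Condition B = 0.614 − 1.859 = -1.245
Condition B has the higher sensitivity.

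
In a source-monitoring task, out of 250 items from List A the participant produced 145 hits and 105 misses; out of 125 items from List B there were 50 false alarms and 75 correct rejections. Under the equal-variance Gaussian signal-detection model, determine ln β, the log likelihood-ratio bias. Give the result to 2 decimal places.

H = 145/250 = 0.5800
FA = 50/125 = 0.4000
z(H) = z(0.5800) = 0.202
z(FA) = z(0.4000) = -0.253
ln β = −½·[z(H)² − z(FA)²] = −0.5 × (0.041 − 0.064) = 0.0115

ln β = 0.01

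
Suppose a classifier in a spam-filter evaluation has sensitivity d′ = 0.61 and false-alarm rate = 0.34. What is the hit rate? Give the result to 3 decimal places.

z(false-alarm rate) = z(0.34) = -0.4125
z(H) = z(FA) + d' = -0.4125 + 0.61 = 0.1975
hit rate = Φ(0.1975) = 0.5783

hit rate = 0.578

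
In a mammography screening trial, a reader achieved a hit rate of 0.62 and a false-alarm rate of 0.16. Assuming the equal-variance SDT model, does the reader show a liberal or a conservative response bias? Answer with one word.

conservative

z(H) = 0.305, z(FA) = -0.994
c = −½·(z(H) + z(FA)) = 0.3445
c > 0 → conservative criterion (biased toward responding “no”).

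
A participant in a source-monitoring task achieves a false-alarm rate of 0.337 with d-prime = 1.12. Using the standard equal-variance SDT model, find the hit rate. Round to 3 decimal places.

hit rate = 0.758

z(false-alarm rate) = z(0.337) = -0.4207
z(H) = z(FA) + d' = -0.4207 + 1.12 = 0.6993
hit rate = Φ(0.6993) = 0.7578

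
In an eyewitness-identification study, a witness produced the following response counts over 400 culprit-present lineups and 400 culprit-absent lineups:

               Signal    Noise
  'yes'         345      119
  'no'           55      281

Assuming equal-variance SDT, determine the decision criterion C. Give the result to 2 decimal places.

H = 345/400 = 0.8625
FA = 119/400 = 0.2975
z(0.8625) = 1.092, z(0.2975) = -0.532
c = −½·[z(H) + z(FA)] = −0.5 × (1.092 + (-0.532)) = -0.280
c < 0: the witness has a liberal response bias.

C = -0.28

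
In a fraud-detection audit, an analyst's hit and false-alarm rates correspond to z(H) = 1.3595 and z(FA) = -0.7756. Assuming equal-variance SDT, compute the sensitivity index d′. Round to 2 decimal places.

d' = z(H) − z(FA) = 1.3595 − (-0.7756) = 2.1351

d′ = 2.14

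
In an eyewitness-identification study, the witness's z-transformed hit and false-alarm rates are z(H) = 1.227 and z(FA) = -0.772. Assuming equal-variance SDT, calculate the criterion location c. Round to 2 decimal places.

c = −½·[z(H) + z(FA)] = −½·(1.227 + (-0.772)) = -0.2275

c = -0.23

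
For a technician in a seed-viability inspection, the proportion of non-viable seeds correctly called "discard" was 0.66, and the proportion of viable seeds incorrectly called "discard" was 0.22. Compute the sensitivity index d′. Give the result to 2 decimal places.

d′ = 1.18

z(H) = z(0.66) = 0.4125
z(FA) = z(0.22) = -0.7722
d' = z(H) − z(FA) = 0.4125 − (-0.7722) = 1.1847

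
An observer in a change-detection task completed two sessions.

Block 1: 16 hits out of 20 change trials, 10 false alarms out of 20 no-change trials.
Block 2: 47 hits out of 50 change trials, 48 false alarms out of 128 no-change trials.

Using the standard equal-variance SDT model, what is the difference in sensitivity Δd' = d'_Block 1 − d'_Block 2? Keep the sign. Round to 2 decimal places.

Δd' = -1.03

Block 1: z(0.8000) = 0.842, z(0.5000) = 0.000, d' = 0.842
Block 2: z(0.9400) = 1.555, z(0.3750) = -0.319, d' = 1.874
Δd' = d'_Block 1 − d'_Block 2 = 0.842 − 1.874 = -1.032
Block 2 has the higher sensitivity.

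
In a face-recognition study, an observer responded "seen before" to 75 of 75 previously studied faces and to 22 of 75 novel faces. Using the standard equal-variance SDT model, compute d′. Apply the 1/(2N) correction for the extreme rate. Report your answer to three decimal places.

The hit rate is 75/75 = 1, so apply the 1/(2N) correction: H → 1 − 1/(2·75) = 0.99333.
z(H) = z(0.99333) = 2.4746
z(FA) = z(0.29333) = -0.5437
d' = 2.4746 − (-0.5437) = 3.0183

d′ = 3.018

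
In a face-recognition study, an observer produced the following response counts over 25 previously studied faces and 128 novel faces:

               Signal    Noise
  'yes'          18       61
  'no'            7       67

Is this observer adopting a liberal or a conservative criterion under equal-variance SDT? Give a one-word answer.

liberal

z(H) = 0.583, z(FA) = -0.059
c = −½·(z(H) + z(FA)) = -0.262
c < 0 → liberal criterion (biased toward responding “yes”).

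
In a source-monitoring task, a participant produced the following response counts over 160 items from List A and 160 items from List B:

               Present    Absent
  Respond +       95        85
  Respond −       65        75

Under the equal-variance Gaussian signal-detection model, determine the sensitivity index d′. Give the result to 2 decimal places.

H = 95/160 = 0.5938
FA = 85/160 = 0.5312
z(H) = 0.2373
z(FA) = 0.0783
d' = z(H) − z(FA) = 0.2373 − 0.0783 = 0.1590

d′ = 0.16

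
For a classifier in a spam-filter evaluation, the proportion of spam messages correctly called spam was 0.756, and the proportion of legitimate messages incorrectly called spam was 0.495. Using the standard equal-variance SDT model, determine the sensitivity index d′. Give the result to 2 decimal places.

d′ = 0.71

z(H) = z(0.756) = 0.6935
z(FA) = z(0.495) = -0.0125
d' = z(H) − z(FA) = 0.6935 − (-0.0125) = 0.7060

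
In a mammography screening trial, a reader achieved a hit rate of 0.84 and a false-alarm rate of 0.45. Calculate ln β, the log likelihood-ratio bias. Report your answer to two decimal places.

ln β = -0.49

Φ⁻¹(H) = Φ⁻¹(0.84) = 0.994
Φ⁻¹(FA) = Φ⁻¹(0.45) = -0.126
ln β = −½·[z(H)² − z(FA)²] = −0.5 × (0.988 − 0.016) = -0.486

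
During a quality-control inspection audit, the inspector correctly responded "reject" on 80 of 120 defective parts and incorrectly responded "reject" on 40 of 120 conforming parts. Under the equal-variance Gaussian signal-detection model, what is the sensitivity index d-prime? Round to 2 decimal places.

H = 80/120 = 0.6667
FA = 40/120 = 0.3333
z(H) = 0.431
z(FA) = -0.431
d' = z(H) − z(FA) = 0.431 − (-0.431) = 0.862

d-prime = 0.86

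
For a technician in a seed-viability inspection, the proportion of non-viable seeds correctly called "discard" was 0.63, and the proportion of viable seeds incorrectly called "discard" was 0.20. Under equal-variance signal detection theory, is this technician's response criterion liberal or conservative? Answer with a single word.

z(H) = 0.332, z(FA) = -0.842
c = −½·(z(H) + z(FA)) = 0.255
c > 0 → conservative criterion (biased toward responding “no”).

conservative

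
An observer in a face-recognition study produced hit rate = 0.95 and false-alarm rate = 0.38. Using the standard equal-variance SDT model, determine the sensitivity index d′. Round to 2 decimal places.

Φ⁻¹(0.95) = 1.645, Φ⁻¹(0.38) = -0.305
d' = z(H) − z(FA) = 1.645 − (-0.305) = 1.950

d′ = 1.95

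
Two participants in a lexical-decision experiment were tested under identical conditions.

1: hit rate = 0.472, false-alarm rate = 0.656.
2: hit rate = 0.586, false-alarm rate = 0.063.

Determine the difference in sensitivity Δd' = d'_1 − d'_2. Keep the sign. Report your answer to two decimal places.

Δd' = -2.22

1: z(0.472) = -0.070, z(0.656) = 0.402, d' = -0.472
2: z(0.586) = 0.217, z(0.063) = -1.530, d' = 1.747
Δd' = d'_1 − d'_2 = -0.472 − 1.747 = -2.219
2 has the higher sensitivity.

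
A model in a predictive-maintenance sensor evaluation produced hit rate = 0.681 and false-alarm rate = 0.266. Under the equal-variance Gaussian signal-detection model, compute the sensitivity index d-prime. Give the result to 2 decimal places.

d-prime = 1.10

z(0.681) = 0.470, z(0.266) = -0.625
d' = z(H) − z(FA) = 0.470 − (-0.625) = 1.095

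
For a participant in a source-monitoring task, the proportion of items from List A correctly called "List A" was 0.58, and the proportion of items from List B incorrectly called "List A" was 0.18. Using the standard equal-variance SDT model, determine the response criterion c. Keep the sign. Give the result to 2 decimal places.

c = 0.36

z(0.58) = 0.202, z(0.18) = -0.915
c = −½·[z(H) + z(FA)] = −0.5 × (0.202 + (-0.915)) = 0.3565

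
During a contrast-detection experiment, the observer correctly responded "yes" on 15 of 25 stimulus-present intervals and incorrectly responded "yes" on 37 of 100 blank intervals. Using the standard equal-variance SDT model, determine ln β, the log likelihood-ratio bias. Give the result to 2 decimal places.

ln β = 0.02

H = 15/25 = 0.6000
FA = 37/100 = 0.3700
z(H) = z(0.6000) = 0.253
z(FA) = z(0.3700) = -0.332
ln β = −½·[z(H)² − z(FA)²] = −0.5 × (0.064 − 0.110) = 0.023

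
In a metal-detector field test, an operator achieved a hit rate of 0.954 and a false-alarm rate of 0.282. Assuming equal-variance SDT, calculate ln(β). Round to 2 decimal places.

Φ⁻¹(H) = Φ⁻¹(0.954) = 1.685
Φ⁻¹(FA) = Φ⁻¹(0.282) = -0.577
ln β = −½·[z(H)² − z(FA)²] = −0.5 × (2.839 − 0.333) = -1.253

ln β = -1.25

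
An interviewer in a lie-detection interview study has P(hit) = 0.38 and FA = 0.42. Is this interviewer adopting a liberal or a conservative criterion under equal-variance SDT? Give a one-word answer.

conservative

z(H) = -0.305, z(FA) = -0.202
c = −½·(z(H) + z(FA)) = 0.2535
c > 0 → conservative criterion (biased toward responding “no”).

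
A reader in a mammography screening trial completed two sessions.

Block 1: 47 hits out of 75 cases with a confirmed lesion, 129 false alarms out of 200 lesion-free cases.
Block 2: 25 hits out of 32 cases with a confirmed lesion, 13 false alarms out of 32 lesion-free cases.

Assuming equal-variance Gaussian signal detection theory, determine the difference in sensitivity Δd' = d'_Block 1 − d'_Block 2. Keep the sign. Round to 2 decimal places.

Block 1: z(0.6267) = 0.323, z(0.6450) = 0.372, d' = -0.049
Block 2: z(0.7812) = 0.776, z(0.4062) = -0.237, d' = 1.013
Δd' = d'_Block 1 − d'_Block 2 = -0.049 − 1.013 = -1.062
Block 2 has the higher sensitivity.

Δd' = -1.06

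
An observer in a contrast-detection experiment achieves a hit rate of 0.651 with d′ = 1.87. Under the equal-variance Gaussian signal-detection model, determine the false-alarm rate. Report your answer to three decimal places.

false-alarm rate = 0.069

z(hit rate) = z(0.651) = 0.3880
z(FA) = z(H) − d' = 0.3880 − 1.87 = -1.4820
false-alarm rate = Φ(-1.4820) = 0.0692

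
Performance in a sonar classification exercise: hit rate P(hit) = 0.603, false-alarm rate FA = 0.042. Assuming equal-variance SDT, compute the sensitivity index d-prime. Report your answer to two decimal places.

z(0.603) = 0.261, z(0.042) = -1.728
d' = z(H) − z(FA) = 0.261 − (-1.728) = 1.989

d-prime = 1.99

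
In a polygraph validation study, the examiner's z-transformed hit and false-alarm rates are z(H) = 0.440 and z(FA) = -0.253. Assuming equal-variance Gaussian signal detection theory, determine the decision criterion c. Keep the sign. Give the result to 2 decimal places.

c = −½·[z(H) + z(FA)] = −½·(0.440 + (-0.253)) = -0.0935
c < 0: the examiner has a liberal response bias.

c = -0.09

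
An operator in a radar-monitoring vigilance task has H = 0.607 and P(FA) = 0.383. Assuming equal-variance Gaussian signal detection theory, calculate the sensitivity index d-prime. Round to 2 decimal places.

z(H) = z(0.607) = 0.2715
z(FA) = z(0.383) = -0.2976
d' = z(H) − z(FA) = 0.2715 − (-0.2976) = 0.5691

d-prime = 0.57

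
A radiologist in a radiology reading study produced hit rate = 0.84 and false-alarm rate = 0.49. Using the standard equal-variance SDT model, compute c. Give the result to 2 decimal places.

Φ⁻¹(H) = Φ⁻¹(0.84) = 0.9945
Φ⁻¹(FA) = Φ⁻¹(0.49) = -0.0251
c = −½·[z(H) + z(FA)] = −0.5 × (0.9945 + (-0.0251)) = -0.4847
c < 0: the radiologist has a liberal response bias.

c = -0.48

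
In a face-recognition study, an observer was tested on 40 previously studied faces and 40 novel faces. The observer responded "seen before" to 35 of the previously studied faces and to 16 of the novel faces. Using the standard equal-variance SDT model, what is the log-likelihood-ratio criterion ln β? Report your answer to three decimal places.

ln β = -0.630

H = 35/40 = 0.8750
FA = 16/40 = 0.4000
z(H) = z(0.8750) = 1.1503
z(FA) = z(0.4000) = -0.2533
ln β = −½·[z(H)² − z(FA)²] = −0.5 × (1.3232 − 0.0642) = -0.6295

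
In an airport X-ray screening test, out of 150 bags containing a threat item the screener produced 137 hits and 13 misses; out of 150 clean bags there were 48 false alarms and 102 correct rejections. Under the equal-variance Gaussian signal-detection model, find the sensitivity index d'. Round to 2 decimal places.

d' = 1.83

H = 137/150 = 0.9133
FA = 48/150 = 0.3200
Φ⁻¹(0.9133) = 1.361, Φ⁻¹(0.3200) = -0.468
d' = z(H) − z(FA) = 1.361 − (-0.468) = 1.829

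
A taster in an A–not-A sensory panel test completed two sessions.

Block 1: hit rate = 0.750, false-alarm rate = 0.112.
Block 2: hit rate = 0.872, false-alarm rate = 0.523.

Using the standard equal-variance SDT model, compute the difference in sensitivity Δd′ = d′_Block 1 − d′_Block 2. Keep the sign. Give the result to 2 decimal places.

Block 1: z(0.750) = 0.674, z(0.112) = -1.216, d' = 1.890
Block 2: z(0.872) = 1.136, z(0.523) = 0.058, d' = 1.078
Δd' = d'_Block 1 − d'_Block 2 = 1.890 − 1.078 = 0.812
Block 1 has the higher sensitivity.

Δd′ = 0.81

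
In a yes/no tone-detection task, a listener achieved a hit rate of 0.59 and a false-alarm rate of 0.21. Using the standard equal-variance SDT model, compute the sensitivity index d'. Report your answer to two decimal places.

d' = 1.03

z(0.59) = 0.2275, z(0.21) = -0.8064
d' = z(H) − z(FA) = 0.2275 − (-0.8064) = 1.0339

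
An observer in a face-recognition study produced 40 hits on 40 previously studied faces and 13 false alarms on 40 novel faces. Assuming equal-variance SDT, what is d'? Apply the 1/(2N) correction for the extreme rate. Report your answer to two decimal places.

d' = 2.70

The hit rate is 40/40 = 1, so apply the 1/(2N) correction: H → 1 − 1/(2·40) = 0.98750.
z(H) = z(0.98750) = 2.241
z(FA) = z(0.32500) = -0.454
d' = 2.241 − (-0.454) = 2.695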